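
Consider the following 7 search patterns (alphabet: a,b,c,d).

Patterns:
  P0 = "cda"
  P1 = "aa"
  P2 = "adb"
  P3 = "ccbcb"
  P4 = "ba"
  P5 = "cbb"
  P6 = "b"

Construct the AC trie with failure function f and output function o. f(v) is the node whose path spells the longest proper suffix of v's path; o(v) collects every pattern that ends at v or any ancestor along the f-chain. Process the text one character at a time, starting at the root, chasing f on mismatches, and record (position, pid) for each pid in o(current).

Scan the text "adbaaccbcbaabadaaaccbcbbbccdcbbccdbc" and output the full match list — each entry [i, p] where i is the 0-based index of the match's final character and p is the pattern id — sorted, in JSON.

Construct AC machine:
Trie nodes:
  0='ε' goto a→4 b→12 c→1
  1='c' goto b→14 c→8 d→2
  2='cd' goto a→3
  3='cda' goto ·  ←P0
  4='a' goto a→5 d→6
  5='aa' goto ·  ←P1
  6='ad' goto b→7
  7='adb' goto ·  ←P2
  8='cc' goto b→9
  9='ccb' goto c→10
  10='ccbc' goto b→11
  11='ccbcb' goto ·  ←P3
  12='b' goto a→13  ←P6
  13='ba' goto ·  ←P4
  14='cb' goto b→15
  15='cbb' goto ·  ←P5

BFS fail/out derivation:
  fail(1) 'c': from fail(0)=0 chase 'c': 0 ⇒ 0;  out=∅∪out(0)=∅
  fail(4) 'a': from fail(0)=0 chase 'a': 0 ⇒ 0;  out=∅∪out(0)=∅
  fail(12) 'b': from fail(0)=0 chase 'b': 0 ⇒ 0;  out={6}∪out(0)={6}
  fail(2) 'cd': from fail(1)=0 chase 'd': 0 ⇒ 0;  out=∅∪out(0)=∅
  fail(5) 'aa': from fail(4)=0 chase 'a': 0 ⇒ 4;  out={1}∪out(4)={1}
  fail(6) 'ad': from fail(4)=0 chase 'd': 0 ⇒ 0;  out=∅∪out(0)=∅
  fail(8) 'cc': from fail(1)=0 chase 'c': 0 ⇒ 1;  out=∅∪out(1)=∅
  fail(13) 'ba': from fail(12)=0 chase 'a': 0 ⇒ 4;  out={4}∪out(4)={4}
  fail(14) 'cb': from fail(1)=0 chase 'b': 0 ⇒ 12;  out=∅∪out(12)={6}
  fail(3) 'cda': from fail(2)=0 chase 'a': 0 ⇒ 4;  out={0}∪out(4)={0}
  fail(7) 'adb': from fail(6)=0 chase 'b': 0 ⇒ 12;  out={2}∪out(12)={2,6}
  fail(9) 'ccb': from fail(8)=1 chase 'b': 1 ⇒ 14;  out=∅∪out(14)={6}
  fail(15) 'cbb': from fail(14)=12 chase 'b': 12→0 ⇒ 12;  out={5}∪out(12)={5,6}
  fail(10) 'ccbc': from fail(9)=14 chase 'c': 14→12→0 ⇒ 1;  out=∅∪out(1)=∅
  fail(11) 'ccbcb': from fail(10)=1 chase 'b': 1 ⇒ 14;  out={3}∪out(14)={3,6}

Scan:
pos 0 'a': at 4
pos 1 'd': at 6
pos 2 'b': at 7  → match P2@[0:2],P6@[2:2]
pos 3 'a': at 13 ·f  → match P4@[2:3]
pos 4 'a': at 5 ·f  → match P1@[3:4]
pos 5 'c': at 1 ·f
pos 6 'c': at 8
pos 7 'b': at 9  → match P6@[7:7]
pos 8 'c': at 10
pos 9 'b': at 11  → match P3@[5:9],P6@[9:9]
pos 10 'a': at 13 ·f  → match P4@[9:10]
pos 11 'a': at 5 ·f  → match P1@[10:11]
pos 12 'b': at 12 ·f  → match P6@[12:12]
pos 13 'a': at 13  → match P4@[12:13]
pos 14 'd': at 6 ·f
pos 15 'a': at 4 ·f
pos 16 'a': at 5  → match P1@[15:16]
pos 17 'a': at 5 ·f  → match P1@[16:17]
pos 18 'c': at 1 ·f
pos 19 'c': at 8
pos 20 'b': at 9  → match P6@[20:20]
pos 21 'c': at 10
pos 22 'b': at 11  → match P3@[18:22],P6@[22:22]
pos 23 'b': at 15 ·f  → match P5@[21:23],P6@[23:23]
pos 24 'b': at 12 ·f  → match P6@[24:24]
pos 25 'c': at 1 ·f
pos 26 'c': at 8
pos 27 'd': at 2 ·f
pos 28 'c': at 1 ·f
pos 29 'b': at 14  → match P6@[29:29]
pos 30 'b': at 15  → match P5@[28:30],P6@[30:30]
pos 31 'c': at 1 ·f
pos 32 'c': at 8
pos 33 'd': at 2 ·f
pos 34 'b': at 12 ·f  → match P6@[34:34]
pos 35 'c': at 1 ·f

Result: [[2,2],[2,6],[3,4],[4,1],[7,6],[9,3],[9,6],[10,4],[11,1],[12,6],[13,4],[16,1],[17,1],[20,6],[22,3],[22,6],[23,5],[23,6],[24,6],[29,6],[30,5],[30,6],[34,6]]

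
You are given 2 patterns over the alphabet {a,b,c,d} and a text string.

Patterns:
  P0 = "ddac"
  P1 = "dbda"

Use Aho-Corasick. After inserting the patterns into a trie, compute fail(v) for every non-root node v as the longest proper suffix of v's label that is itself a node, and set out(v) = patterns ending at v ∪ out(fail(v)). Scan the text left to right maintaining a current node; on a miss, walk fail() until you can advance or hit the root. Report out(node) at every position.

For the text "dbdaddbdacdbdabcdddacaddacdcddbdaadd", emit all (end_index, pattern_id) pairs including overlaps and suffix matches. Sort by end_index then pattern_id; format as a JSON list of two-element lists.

Build automaton:
Trie (insert patterns):
  0='ε' goto d→1
  1='d' goto b→5 d→2
  2='dd' goto a→3
  3='dda' goto c→4
  4='ddac' goto ·  [P0 ends]
  5='db' goto d→6
  6='dbd' goto a→7
  7='dbda' goto ·  [P1 ends]

BFS fail/out derivation:
  n1('d'): parent n0 fail=0; on 'd' 0 → fail=0;  out ∅∪∅=∅
  n2('dd'): parent n1 fail=0; on 'd' 0 → fail=1;  out ∅∪∅=∅
  n5('db'): parent n1 fail=0; on 'b' 0 → fail=0;  out ∅∪∅=∅
  n3('dda'): parent n2 fail=1; on 'a' 1→0 → fail=0;  out ∅∪∅=∅
  n6('dbd'): parent n5 fail=0; on 'd' 0 → fail=1;  out ∅∪∅=∅
  n4('ddac'): parent n3 fail=0; on 'c' 0 → fail=0;  out {0}∪∅={0}
  n7('dbda'): parent n6 fail=1; on 'a' 1→0 → fail=0;  out {1}∪∅={1}

Scan:
i=0 'd': node 0→1
i=1 'b': node 1→5
i=2 'd': node 5→6
i=3 'a': node 6→7  ** P1@[0:3]
i=4 'd': node 7→1 (fail-walked)
i=5 'd': node 1→2
i=6 'b': node 2→5 (fail-walked)
i=7 'd': node 5→6
i=8 'a': node 6→7  ** P1@[5:8]
i=9 'c': node 7→0 (fail-walked)
i=10 'd': node 0→1
i=11 'b': node 1→5
i=12 'd': node 5→6
i=13 'a': node 6→7  ** P1@[10:13]
i=14 'b': node 7→0 (fail-walked)
i=15 'c': node 0→0
i=16 'd': node 0→1
i=17 'd': node 1→2
i=18 'd': node 2→2 (fail-walked)
i=19 'a': node 2→3
i=20 'c': node 3→4  ** P0@[17:20]
i=21 'a': node 4→0 (fail-walked)
i=22 'd': node 0→1
i=23 'd': node 1→2
i=24 'a': node 2→3
i=25 'c': node 3→4  ** P0@[22:25]
i=26 'd': node 4→1 (fail-walked)
i=27 'c': node 1→0 (fail-walked)
i=28 'd': node 0→1
i=29 'd': node 1→2
i=30 'b': node 2→5 (fail-walked)
i=31 'd': node 5→6
i=32 'a': node 6→7  ** P1@[29:32]
i=33 'a': node 7→0 (fail-walked)
i=34 'd': node 0→1
i=35 'd': node 1→2

Result: [[3,1],[8,1],[13,1],[20,0],[25,0],[32,1]]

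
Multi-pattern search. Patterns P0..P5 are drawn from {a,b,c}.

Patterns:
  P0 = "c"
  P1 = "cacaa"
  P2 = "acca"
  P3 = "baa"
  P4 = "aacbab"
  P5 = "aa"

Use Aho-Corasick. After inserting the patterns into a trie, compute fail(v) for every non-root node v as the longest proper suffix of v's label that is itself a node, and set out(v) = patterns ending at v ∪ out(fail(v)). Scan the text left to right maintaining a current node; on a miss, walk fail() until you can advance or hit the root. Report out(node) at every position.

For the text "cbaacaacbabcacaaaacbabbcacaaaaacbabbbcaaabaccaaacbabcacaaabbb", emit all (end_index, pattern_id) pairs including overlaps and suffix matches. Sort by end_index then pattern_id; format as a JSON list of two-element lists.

Construct AC machine:
Trie (insert patterns):
  0='ε' goto a→6 b→10 c→1
  1='c' goto a→2  [P0 ends]
  2='ca' goto c→3
  3='cac' goto a→4
  4='caca' goto a→5
  5='cacaa' goto ·  [P1 ends]
  6='a' goto a→13 c→7
  7='ac' goto c→8
  8='acc' goto a→9
  9='acca' goto ·  [P2 ends]
  10='b' goto a→11
  11='ba' goto a→12
  12='baa' goto ·  [P3 ends]
  13='aa' goto c→14  [P5 ends]
  14='aac' goto b→15
  15='aacb' goto a→16
  16='aacba' goto b→17
  17='aacbab' goto ·  [P4 ends]

Failure links (BFS by depth):
  fail(1) 'c': from fail(0)=0 chase 'c': 0 ⇒ 0;  out={0}∪out(0)={0}
  fail(6) 'a': from fail(0)=0 chase 'a': 0 ⇒ 0;  out=∅∪out(0)=∅
  fail(10) 'b': from fail(0)=0 chase 'b': 0 ⇒ 0;  out=∅∪out(0)=∅
  fail(2) 'ca': from fail(1)=0 chase 'a': 0 ⇒ 6;  out=∅∪out(6)=∅
  fail(7) 'ac': from fail(6)=0 chase 'c': 0 ⇒ 1;  out=∅∪out(1)={0}
  fail(11) 'ba': from fail(10)=0 chase 'a': 0 ⇒ 6;  out=∅∪out(6)=∅
  fail(13) 'aa': from fail(6)=0 chase 'a': 0 ⇒ 6;  out={5}∪out(6)={5}
  fail(3) 'cac': from fail(2)=6 chase 'c': 6 ⇒ 7;  out=∅∪out(7)={0}
  fail(8) 'acc': from fail(7)=1 chase 'c': 1→0 ⇒ 1;  out=∅∪out(1)={0}
  fail(12) 'baa': from fail(11)=6 chase 'a': 6 ⇒ 13;  out={3}∪out(13)={3,5}
  fail(14) 'aac': from fail(13)=6 chase 'c': 6 ⇒ 7;  out=∅∪out(7)={0}
  fail(4) 'caca': from fail(3)=7 chase 'a': 7→1 ⇒ 2;  out=∅∪out(2)=∅
  fail(9) 'acca': from fail(8)=1 chase 'a': 1 ⇒ 2;  out={2}∪out(2)={2}
  fail(15) 'aacb': from fail(14)=7 chase 'b': 7→1→0 ⇒ 10;  out=∅∪out(10)=∅
  fail(5) 'cacaa': from fail(4)=2 chase 'a': 2→6 ⇒ 13;  out={1}∪out(13)={1,5}
  fail(16) 'aacba': from fail(15)=10 chase 'a': 10 ⇒ 11;  out=∅∪out(11)=∅
  fail(17) 'aacbab': from fail(16)=11 chase 'b': 11→6→0 ⇒ 10;  out={4}∪out(10)={4}

Run:
pos 0 'c': at 1  → match P0@[0:0]
pos 1 'b': at 10 (via fail)
pos 2 'a': at 11
pos 3 'a': at 12  → match P3@[1:3],P5@[2:3]
pos 4 'c': at 14 (via fail)  → match P0@[4:4]
pos 5 'a': at 2 (via fail)
pos 6 'a': at 13 (via fail)  → match P5@[5:6]
pos 7 'c': at 14  → match P0@[7:7]
pos 8 'b': at 15
pos 9 'a': at 16
pos 10 'b': at 17  → match P4@[5:10]
pos 11 'c': at 1 (via fail)  → match P0@[11:11]
pos 12 'a': at 2
pos 13 'c': at 3  → match P0@[13:13]
pos 14 'a': at 4
pos 15 'a': at 5  → match P1@[11:15],P5@[14:15]
pos 16 'a': at 13 (via fail)  → match P5@[15:16]
pos 17 'a': at 13 (via fail)  → match P5@[16:17]
pos 18 'c': at 14  → match P0@[18:18]
pos 19 'b': at 15
pos 20 'a': at 16
pos 21 'b': at 17  → match P4@[16:21]
pos 22 'b': at 10 (via fail)
pos 23 'c': at 1 (via fail)  → match P0@[23:23]
pos 24 'a': at 2
pos 25 'c': at 3  → match P0@[25:25]
pos 26 'a': at 4
pos 27 'a': at 5  → match P1@[23:27],P5@[26:27]
pos 28 'a': at 13 (via fail)  → match P5@[27:28]
pos 29 'a': at 13 (via fail)  → match P5@[28:29]
pos 30 'a': at 13 (via fail)  → match P5@[29:30]
pos 31 'c': at 14  → match P0@[31:31]
pos 32 'b': at 15
pos 33 'a': at 16
pos 34 'b': at 17  → match P4@[29:34]
pos 35 'b': at 10 (via fail)
pos 36 'b': at 10 (via fail)
pos 37 'c': at 1 (via fail)  → match P0@[37:37]
pos 38 'a': at 2
pos 39 'a': at 13 (via fail)  → match P5@[38:39]
pos 40 'a': at 13 (via fail)  → match P5@[39:40]
pos 41 'b': at 10 (via fail)
pos 42 'a': at 11
pos 43 'c': at 7 (via fail)  → match P0@[43:43]
pos 44 'c': at 8  → match P0@[44:44]
pos 45 'a': at 9  → match P2@[42:45]
pos 46 'a': at 13 (via fail)  → match P5@[45:46]
pos 47 'a': at 13 (via fail)  → match P5@[46:47]
pos 48 'c': at 14  → match P0@[48:48]
pos 49 'b': at 15
pos 50 'a': at 16
pos 51 'b': at 17  → match P4@[46:51]
pos 52 'c': at 1 (via fail)  → match P0@[52:52]
pos 53 'a': at 2
pos 54 'c': at 3  → match P0@[54:54]
pos 55 'a': at 4
pos 56 'a': at 5  → match P1@[52:56],P5@[55:56]
pos 57 'a': at 13 (via fail)  → match P5@[56:57]
pos 58 'b': at 10 (via fail)
pos 59 'b': at 10 (via fail)
pos 60 'b': at 10 (via fail)

Matches: [[0,0],[3,3],[3,5],[4,0],[6,5],[7,0],[10,4],[11,0],[13,0],[15,1],[15,5],[16,5],[17,5],[18,0],[21,4],[23,0],[25,0],[27,1],[27,5],[28,5],[29,5],[30,5],[31,0],[34,4],[37,0],[39,5],[40,5],[43,0],[44,0],[45,2],[46,5],[47,5],[48,0],[51,4],[52,0],[54,0],[56,1],[56,5],[57,5]]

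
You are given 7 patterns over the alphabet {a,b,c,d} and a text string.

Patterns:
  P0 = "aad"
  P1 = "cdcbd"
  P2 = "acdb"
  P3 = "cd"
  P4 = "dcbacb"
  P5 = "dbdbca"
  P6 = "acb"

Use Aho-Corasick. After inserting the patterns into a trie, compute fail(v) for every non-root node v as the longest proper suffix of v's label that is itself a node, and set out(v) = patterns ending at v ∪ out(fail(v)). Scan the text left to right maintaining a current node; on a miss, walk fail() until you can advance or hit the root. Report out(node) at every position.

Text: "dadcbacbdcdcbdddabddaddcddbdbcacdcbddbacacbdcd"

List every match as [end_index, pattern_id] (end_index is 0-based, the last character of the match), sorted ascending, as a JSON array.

Build automaton:
Trie (insert patterns):
  n0 'ε': a→1 c→4 d→12
  n1 'a': a→2 c→9
  n2 'aa': d→3
  n3 'aad': ·  [P0 ends]
  n4 'c': d→5
  n5 'cd': c→6  [P3 ends]
  n6 'cdc': b→7
  n7 'cdcb': d→8
  n8 'cdcbd': ·  [P1 ends]
  n9 'ac': b→23 d→10
  n10 'acd': b→11
  n11 'acdb': ·  [P2 ends]
  n12 'd': b→18 c→13
  n13 'dc': b→14
  n14 'dcb': a→15
  n15 'dcba': c→16
  n16 'dcbac': b→17
  n17 'dcbacb': ·  [P4 ends]
  n18 'db': d→19
  n19 'dbd': b→20
  n20 'dbdb': c→21
  n21 'dbdbc': a→22
  n22 'dbdbca': ·  [P5 ends]
  n23 'acb': ·  [P6 ends]

BFS fail/out derivation:
  n1('a'): parent n0 fail=0; on 'a' 0 → fail=0;  out ∅∪∅=∅
  n4('c'): parent n0 fail=0; on 'c' 0 → fail=0;  out ∅∪∅=∅
  n12('d'): parent n0 fail=0; on 'd' 0 → fail=0;  out ∅∪∅=∅
  n2('aa'): parent n1 fail=0; on 'a' 0 → fail=1;  out ∅∪∅=∅
  n5('cd'): parent n4 fail=0; on 'd' 0 → fail=12;  out {3}∪∅={3}
  n9('ac'): parent n1 fail=0; on 'c' 0 → fail=4;  out ∅∪∅=∅
  n13('dc'): parent n12 fail=0; on 'c' 0 → fail=4;  out ∅∪∅=∅
  n18('db'): parent n12 fail=0; on 'b' 0 → fail=0;  out ∅∪∅=∅
  n3('aad'): parent n2 fail=1; on 'd' 1→0 → fail=12;  out {0}∪∅={0}
  n6('cdc'): parent n5 fail=12; on 'c' 12 → fail=13;  out ∅∪∅=∅
  n10('acd'): parent n9 fail=4; on 'd' 4 → fail=5;  out ∅∪{3}={3}
  n14('dcb'): parent n13 fail=4; on 'b' 4→0 → fail=0;  out ∅∪∅=∅
  n19('dbd'): parent n18 fail=0; on 'd' 0 → fail=12;  out ∅∪∅=∅
  n23('acb'): parent n9 fail=4; on 'b' 4→0 → fail=0;  out {6}∪∅={6}
  n7('cdcb'): parent n6 fail=13; on 'b' 13 → fail=14;  out ∅∪∅=∅
  n11('acdb'): parent n10 fail=5; on 'b' 5→12 → fail=18;  out {2}∪∅={2}
  n15('dcba'): parent n14 fail=0; on 'a' 0 → fail=1;  out ∅∪∅=∅
  n20('dbdb'): parent n19 fail=12; on 'b' 12 → fail=18;  out ∅∪∅=∅
  n8('cdcbd'): parent n7 fail=14; on 'd' 14→0 → fail=12;  out {1}∪∅={1}
  n16('dcbac'): parent n15 fail=1; on 'c' 1 → fail=9;  out ∅∪∅=∅
  n21('dbdbc'): parent n20 fail=18; on 'c' 18→0 → fail=4;  out ∅∪∅=∅
  n17('dcbacb'): parent n16 fail=9; on 'b' 9 → fail=23;  out {4}∪{6}={4,6}
  n22('dbdbca'): parent n21 fail=4; on 'a' 4→0 → fail=1;  out {5}∪∅={5}

Scan:
i=0 'd': node 0→12
i=1 'a': node 12→1 (fail-walked)
i=2 'd': node 1→12 (fail-walked)
i=3 'c': node 12→13
i=4 'b': node 13→14
i=5 'a': node 14→15
i=6 'c': node 15→16
i=7 'b': node 16→17  → match P4@[2:7],P6@[5:7]
i=8 'd': node 17→12 (fail-walked)
i=9 'c': node 12→13
i=10 'd': node 13→5 (fail-walked)  → match P3@[9:10]
i=11 'c': node 5→6
i=12 'b': node 6→7
i=13 'd': node 7→8  → match P1@[9:13]
i=14 'd': node 8→12 (fail-walked)
i=15 'd': node 12→12 (fail-walked)
i=16 'a': node 12→1 (fail-walked)
i=17 'b': node 1→0 (fail-walked)
i=18 'd': node 0→12
i=19 'd': node 12→12 (fail-walked)
i=20 'a': node 12→1 (fail-walked)
i=21 'd': node 1→12 (fail-walked)
i=22 'd': node 12→12 (fail-walked)
i=23 'c': node 12→13
i=24 'd': node 13→5 (fail-walked)  → match P3@[23:24]
i=25 'd': node 5→12 (fail-walked)
i=26 'b': node 12→18
i=27 'd': node 18→19
i=28 'b': node 19→20
i=29 'c': node 20→21
i=30 'a': node 21→22  → match P5@[25:30]
i=31 'c': node 22→9 (fail-walked)
i=32 'd': node 9→10  → match P3@[31:32]
i=33 'c': node 10→6 (fail-walked)
i=34 'b': node 6→7
i=35 'd': node 7→8  → match P1@[31:35]
i=36 'd': node 8→12 (fail-walked)
i=37 'b': node 12→18
i=38 'a': node 18→1 (fail-walked)
i=39 'c': node 1→9
i=40 'a': node 9→1 (fail-walked)
i=41 'c': node 1→9
i=42 'b': node 9→23  → match P6@[40:42]
i=43 'd': node 23→12 (fail-walked)
i=44 'c': node 12→13
i=45 'd': node 13→5 (fail-walked)  → match P3@[44:45]

All matches (sorted): [[7,4],[7,6],[10,3],[13,1],[24,3],[30,5],[32,3],[35,1],[42,6],[45,3]]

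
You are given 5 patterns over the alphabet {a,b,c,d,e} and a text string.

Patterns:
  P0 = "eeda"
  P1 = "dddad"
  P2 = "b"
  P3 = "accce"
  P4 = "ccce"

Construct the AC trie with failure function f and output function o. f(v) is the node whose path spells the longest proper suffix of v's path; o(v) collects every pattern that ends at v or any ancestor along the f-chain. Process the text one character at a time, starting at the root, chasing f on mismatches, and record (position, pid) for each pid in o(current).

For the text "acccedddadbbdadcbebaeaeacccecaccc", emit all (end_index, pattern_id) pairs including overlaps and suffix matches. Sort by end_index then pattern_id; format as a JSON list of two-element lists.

Build:
Trie (insert patterns):
  n0 'ε': a→11 b→10 c→16 d→5 e→1
  n1 'e': e→2
  n2 'ee': d→3
  n3 'eed': a→4
  n4 'eeda': ·  ←P0
  n5 'd': d→6
  n6 'dd': d→7
  n7 'ddd': a→8
  n8 'ddda': d→9
  n9 'dddad': ·  ←P1
  n10 'b': ·  ←P2
  n11 'a': c→12
  n12 'ac': c→13
  n13 'acc': c→14
  n14 'accc': e→15
  n15 'accce': ·  ←P3
  n16 'c': c→17
  n17 'cc': c→18
  n18 'ccc': e→19
  n19 'ccce': ·  ←P4

BFS fail/out derivation:
  fail(1) 'e': from fail(0)=0 chase 'e': 0 ⇒ 0;  out=∅∪out(0)=∅
  fail(5) 'd': from fail(0)=0 chase 'd': 0 ⇒ 0;  out=∅∪out(0)=∅
  fail(10) 'b': from fail(0)=0 chase 'b': 0 ⇒ 0;  out={2}∪out(0)={2}
  fail(11) 'a': from fail(0)=0 chase 'a': 0 ⇒ 0;  out=∅∪out(0)=∅
  fail(16) 'c': from fail(0)=0 chase 'c': 0 ⇒ 0;  out=∅∪out(0)=∅
  fail(2) 'ee': from fail(1)=0 chase 'e': 0 ⇒ 1;  out=∅∪out(1)=∅
  fail(6) 'dd': from fail(5)=0 chase 'd': 0 ⇒ 5;  out=∅∪out(5)=∅
  fail(12) 'ac': from fail(11)=0 chase 'c': 0 ⇒ 16;  out=∅∪out(16)=∅
  fail(17) 'cc': from fail(16)=0 chase 'c': 0 ⇒ 16;  out=∅∪out(16)=∅
  fail(3) 'eed': from fail(2)=1 chase 'd': 1→0 ⇒ 5;  out=∅∪out(5)=∅
  fail(7) 'ddd': from fail(6)=5 chase 'd': 5 ⇒ 6;  out=∅∪out(6)=∅
  fail(13) 'acc': from fail(12)=16 chase 'c': 16 ⇒ 17;  out=∅∪out(17)=∅
  fail(18) 'ccc': from fail(17)=16 chase 'c': 16 ⇒ 17;  out=∅∪out(17)=∅
  fail(4) 'eeda': from fail(3)=5 chase 'a': 5→0 ⇒ 11;  out={0}∪out(11)={0}
  fail(8) 'ddda': from fail(7)=6 chase 'a': 6→5→0 ⇒ 11;  out=∅∪out(11)=∅
  fail(14) 'accc': from fail(13)=17 chase 'c': 17 ⇒ 18;  out=∅∪out(18)=∅
  fail(19) 'ccce': from fail(18)=17 chase 'e': 17→16→0 ⇒ 1;  out={4}∪out(1)={4}
  fail(9) 'dddad': from fail(8)=11 chase 'd': 11→0 ⇒ 5;  out={1}∪out(5)={1}
  fail(15) 'accce': from fail(14)=18 chase 'e': 18 ⇒ 19;  out={3}∪out(19)={3,4}

Run:
[0] read 'a'  n0⇒n11
[1] read 'c'  n11⇒n12
[2] read 'c'  n12⇒n13
[3] read 'c'  n13⇒n14
[4] read 'e'  n14⇒n15  → match P3@[0:4],P4@[1:4]
[5] read 'd'  n15⇒n5 ·f
[6] read 'd'  n5⇒n6
[7] read 'd'  n6⇒n7
[8] read 'a'  n7⇒n8
[9] read 'd'  n8⇒n9  → match P1@[5:9]
[10] read 'b'  n9⇒n10 ·f  → match P2@[10:10]
[11] read 'b'  n10⇒n10 ·f  → match P2@[11:11]
[12] read 'd'  n10⇒n5 ·f
[13] read 'a'  n5⇒n11 ·f
[14] read 'd'  n11⇒n5 ·f
[15] read 'c'  n5⇒n16 ·f
[16] read 'b'  n16⇒n10 ·f  → match P2@[16:16]
[17] read 'e'  n10⇒n1 ·f
[18] read 'b'  n1⇒n10 ·f  → match P2@[18:18]
[19] read 'a'  n10⇒n11 ·f
[20] read 'e'  n11⇒n1 ·f
[21] read 'a'  n1⇒n11 ·f
[22] read 'e'  n11⇒n1 ·f
[23] read 'a'  n1⇒n11 ·f
[24] read 'c'  n11⇒n12
[25] read 'c'  n12⇒n13
[26] read 'c'  n13⇒n14
[27] read 'e'  n14⇒n15  → match P3@[23:27],P4@[24:27]
[28] read 'c'  n15⇒n16 ·f
[29] read 'a'  n16⇒n11 ·f
[30] read 'c'  n11⇒n12
[31] read 'c'  n12⇒n13
[32] read 'c'  n13⇒n14

Matches: [[4,3],[4,4],[9,1],[10,2],[11,2],[16,2],[18,2],[27,3],[27,4]]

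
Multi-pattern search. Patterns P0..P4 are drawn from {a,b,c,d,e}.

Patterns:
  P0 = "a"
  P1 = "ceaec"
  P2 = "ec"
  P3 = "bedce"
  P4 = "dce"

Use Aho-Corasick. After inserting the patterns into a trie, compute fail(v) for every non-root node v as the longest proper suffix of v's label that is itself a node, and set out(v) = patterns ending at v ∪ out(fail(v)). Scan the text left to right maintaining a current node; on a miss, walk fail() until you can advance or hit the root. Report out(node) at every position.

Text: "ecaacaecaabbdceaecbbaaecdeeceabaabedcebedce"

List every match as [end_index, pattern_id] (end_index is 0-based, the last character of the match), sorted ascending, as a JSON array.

Construct AC machine:
Trie (insert patterns):
  0='ε' goto a→1 b→9 c→2 d→14 e→7
  1='a' goto ·  ←P0
  2='c' goto e→3
  3='ce' goto a→4
  4='cea' goto e→5
  5='ceae' goto c→6
  6='ceaec' goto ·  ←P1
  7='e' goto c→8
  8='ec' goto ·  ←P2
  9='b' goto e→10
  10='be' goto d→11
  11='bed' goto c→12
  12='bedc' goto e→13
  13='bedce' goto ·  ←P3
  14='d' goto c→15
  15='dc' goto e→16
  16='dce' goto ·  ←P4

BFS fail/out derivation:
  n1('a'): parent n0 fail=0; on 'a' 0 → fail=0;  out {0}∪∅={0}
  n2('c'): parent n0 fail=0; on 'c' 0 → fail=0;  out ∅∪∅=∅
  n7('e'): parent n0 fail=0; on 'e' 0 → fail=0;  out ∅∪∅=∅
  n9('b'): parent n0 fail=0; on 'b' 0 → fail=0;  out ∅∪∅=∅
  n14('d'): parent n0 fail=0; on 'd' 0 → fail=0;  out ∅∪∅=∅
  n3('ce'): parent n2 fail=0; on 'e' 0 → fail=7;  out ∅∪∅=∅
  n8('ec'): parent n7 fail=0; on 'c' 0 → fail=2;  out {2}∪∅={2}
  n10('be'): parent n9 fail=0; on 'e' 0 → fail=7;  out ∅∪∅=∅
  n15('dc'): parent n14 fail=0; on 'c' 0 → fail=2;  out ∅∪∅=∅
  n4('cea'): parent n3 fail=7; on 'a' 7→0 → fail=1;  out ∅∪{0}={0}
  n11('bed'): parent n10 fail=7; on 'd' 7→0 → fail=14;  out ∅∪∅=∅
  n16('dce'): parent n15 fail=2; on 'e' 2 → fail=3;  out {4}∪∅={4}
  n5('ceae'): parent n4 fail=1; on 'e' 1→0 → fail=7;  out ∅∪∅=∅
  n12('bedc'): parent n11 fail=14; on 'c' 14 → fail=15;  out ∅∪∅=∅
  n6('ceaec'): parent n5 fail=7; on 'c' 7 → fail=8;  out {1}∪{2}={1,2}
  n13('bedce'): parent n12 fail=15; on 'e' 15 → fail=16;  out {3}∪{4}={3,4}

Run:
pos 0 'e': at 7
pos 1 'c': at 8  → match P2@[0:1]
pos 2 'a': at 1 (via fail)  → match P0@[2:2]
pos 3 'a': at 1 (via fail)  → match P0@[3:3]
pos 4 'c': at 2 (via fail)
pos 5 'a': at 1 (via fail)  → match P0@[5:5]
pos 6 'e': at 7 (via fail)
pos 7 'c': at 8  → match P2@[6:7]
pos 8 'a': at 1 (via fail)  → match P0@[8:8]
pos 9 'a': at 1 (via fail)  → match P0@[9:9]
pos 10 'b': at 9 (via fail)
pos 11 'b': at 9 (via fail)
pos 12 'd': at 14 (via fail)
pos 13 'c': at 15
pos 14 'e': at 16  → match P4@[12:14]
pos 15 'a': at 4 (via fail)  → match P0@[15:15]
pos 16 'e': at 5
pos 17 'c': at 6  → match P1@[13:17],P2@[16:17]
pos 18 'b': at 9 (via fail)
pos 19 'b': at 9 (via fail)
pos 20 'a': at 1 (via fail)  → match P0@[20:20]
pos 21 'a': at 1 (via fail)  → match P0@[21:21]
pos 22 'e': at 7 (via fail)
pos 23 'c': at 8  → match P2@[22:23]
pos 24 'd': at 14 (via fail)
pos 25 'e': at 7 (via fail)
pos 26 'e': at 7 (via fail)
pos 27 'c': at 8  → match P2@[26:27]
pos 28 'e': at 3 (via fail)
pos 29 'a': at 4  → match P0@[29:29]
pos 30 'b': at 9 (via fail)
pos 31 'a': at 1 (via fail)  → match P0@[31:31]
pos 32 'a': at 1 (via fail)  → match P0@[32:32]
pos 33 'b': at 9 (via fail)
pos 34 'e': at 10
pos 35 'd': at 11
pos 36 'c': at 12
pos 37 'e': at 13  → match P3@[33:37],P4@[35:37]
pos 38 'b': at 9 (via fail)
pos 39 'e': at 10
pos 40 'd': at 11
pos 41 'c': at 12
pos 42 'e': at 13  → match P3@[38:42],P4@[40:42]

Result: [[1,2],[2,0],[3,0],[5,0],[7,2],[8,0],[9,0],[14,4],[15,0],[17,1],[17,2],[20,0],[21,0],[23,2],[27,2],[29,0],[31,0],[32,0],[37,3],[37,4],[42,3],[42,4]]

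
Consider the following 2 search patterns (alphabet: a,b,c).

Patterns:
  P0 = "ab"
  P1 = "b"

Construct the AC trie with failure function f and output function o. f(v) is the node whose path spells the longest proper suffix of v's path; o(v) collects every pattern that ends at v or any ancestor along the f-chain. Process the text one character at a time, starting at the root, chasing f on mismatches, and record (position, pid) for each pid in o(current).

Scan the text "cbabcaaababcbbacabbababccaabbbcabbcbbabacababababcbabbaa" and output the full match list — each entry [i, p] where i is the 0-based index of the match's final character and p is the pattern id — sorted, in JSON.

Construct AC machine:
Trie (insert patterns):
  n0 'ε': a→1 b→3
  n1 'a': b→2
  n2 'ab': ·  [P0 ends]
  n3 'b': ·  [P1 ends]

Failure links (BFS by depth):
  fail(1) 'a': from fail(0)=0 chase 'a': 0 ⇒ 0;  out=∅∪out(0)=∅
  fail(3) 'b': from fail(0)=0 chase 'b': 0 ⇒ 0;  out={1}∪out(0)={1}
  fail(2) 'ab': from fail(1)=0 chase 'b': 0 ⇒ 3;  out={0}∪out(3)={0,1}

Text stream:
[0] read 'c'  n0⇒n0
[1] read 'b'  n0⇒n3  → match P1@[1:1]
[2] read 'a'  n3⇒n1 (via fail)
[3] read 'b'  n1⇒n2  → match P0@[2:3],P1@[3:3]
[4] read 'c'  n2⇒n0 (via fail)
[5] read 'a'  n0⇒n1
[6] read 'a'  n1⇒n1 (via fail)
[7] read 'a'  n1⇒n1 (via fail)
[8] read 'b'  n1⇒n2  → match P0@[7:8],P1@[8:8]
[9] read 'a'  n2⇒n1 (via fail)
[10] read 'b'  n1⇒n2  → match P0@[9:10],P1@[10:10]
[11] read 'c'  n2⇒n0 (via fail)
[12] read 'b'  n0⇒n3  → match P1@[12:12]
[13] read 'b'  n3⇒n3 (via fail)  → match P1@[13:13]
[14] read 'a'  n3⇒n1 (via fail)
[15] read 'c'  n1⇒n0 (via fail)
[16] read 'a'  n0⇒n1
[17] read 'b'  n1⇒n2  → match P0@[16:17],P1@[17:17]
[18] read 'b'  n2⇒n3 (via fail)  → match P1@[18:18]
[19] read 'a'  n3⇒n1 (via fail)
[20] read 'b'  n1⇒n2  → match P0@[19:20],P1@[20:20]
[21] read 'a'  n2⇒n1 (via fail)
[22] read 'b'  n1⇒n2  → match P0@[21:22],P1@[22:22]
[23] read 'c'  n2⇒n0 (via fail)
[24] read 'c'  n0⇒n0
[25] read 'a'  n0⇒n1
[26] read 'a'  n1⇒n1 (via fail)
[27] read 'b'  n1⇒n2  → match P0@[26:27],P1@[27:27]
[28] read 'b'  n2⇒n3 (via fail)  → match P1@[28:28]
[29] read 'b'  n3⇒n3 (via fail)  → match P1@[29:29]
[30] read 'c'  n3⇒n0 (via fail)
[31] read 'a'  n0⇒n1
[32] read 'b'  n1⇒n2  → match P0@[31:32],P1@[32:32]
[33] read 'b'  n2⇒n3 (via fail)  → match P1@[33:33]
[34] read 'c'  n3⇒n0 (via fail)
[35] read 'b'  n0⇒n3  → match P1@[35:35]
[36] read 'b'  n3⇒n3 (via fail)  → match P1@[36:36]
[37] read 'a'  n3⇒n1 (via fail)
[38] read 'b'  n1⇒n2  → match P0@[37:38],P1@[38:38]
[39] read 'a'  n2⇒n1 (via fail)
[40] read 'c'  n1⇒n0 (via fail)
[41] read 'a'  n0⇒n1
[42] read 'b'  n1⇒n2  → match P0@[41:42],P1@[42:42]
[43] read 'a'  n2⇒n1 (via fail)
[44] read 'b'  n1⇒n2  → match P0@[43:44],P1@[44:44]
[45] read 'a'  n2⇒n1 (via fail)
[46] read 'b'  n1⇒n2  → match P0@[45:46],P1@[46:46]
[47] read 'a'  n2⇒n1 (via fail)
[48] read 'b'  n1⇒n2  → match P0@[47:48],P1@[48:48]
[49] read 'c'  n2⇒n0 (via fail)
[50] read 'b'  n0⇒n3  → match P1@[50:50]
[51] read 'a'  n3⇒n1 (via fail)
[52] read 'b'  n1⇒n2  → match P0@[51:52],P1@[52:52]
[53] read 'b'  n2⇒n3 (via fail)  → match P1@[53:53]
[54] read 'a'  n3⇒n1 (via fail)
[55] read 'a'  n1⇒n1 (via fail)

Result: [[1,1],[3,0],[3,1],[8,0],[8,1],[10,0],[10,1],[12,1],[13,1],[17,0],[17,1],[18,1],[20,0],[20,1],[22,0],[22,1],[27,0],[27,1],[28,1],[29,1],[32,0],[32,1],[33,1],[35,1],[36,1],[38,0],[38,1],[42,0],[42,1],[44,0],[44,1],[46,0],[46,1],[48,0],[48,1],[50,1],[52,0],[52,1],[53,1]]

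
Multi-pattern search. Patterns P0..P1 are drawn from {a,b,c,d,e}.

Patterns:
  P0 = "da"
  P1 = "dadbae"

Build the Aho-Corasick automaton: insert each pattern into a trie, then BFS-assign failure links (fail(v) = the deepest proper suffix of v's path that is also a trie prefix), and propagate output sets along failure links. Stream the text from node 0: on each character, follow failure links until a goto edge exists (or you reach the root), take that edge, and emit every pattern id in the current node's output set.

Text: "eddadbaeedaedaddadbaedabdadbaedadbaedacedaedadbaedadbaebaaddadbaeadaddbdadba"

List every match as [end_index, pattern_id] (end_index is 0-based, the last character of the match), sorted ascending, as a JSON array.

Build:
Trie (insert patterns):
  n0 'ε': d→1
  n1 'd': a→2
  n2 'da': d→3  [P0 ends]
  n3 'dad': b→4
  n4 'dadb': a→5
  n5 'dadba': e→6
  n6 'dadbae': ·  [P1 ends]

BFS fail/out derivation:
  n1('d'): parent n0 fail=0; on 'd' 0 → fail=0;  out ∅∪∅=∅
  n2('da'): parent n1 fail=0; on 'a' 0 → fail=0;  out {0}∪∅={0}
  n3('dad'): parent n2 fail=0; on 'd' 0 → fail=1;  out ∅∪∅=∅
  n4('dadb'): parent n3 fail=1; on 'b' 1→0 → fail=0;  out ∅∪∅=∅
  n5('dadba'): parent n4 fail=0; on 'a' 0 → fail=0;  out ∅∪∅=∅
  n6('dadbae'): parent n5 fail=0; on 'e' 0 → fail=0;  out {1}∪∅={1}

Text stream:
i=0 'e': node 0→0
i=1 'd': node 0→1
i=2 'd': node 1→1 ·f
i=3 'a': node 1→2  emit P0@[2:3]
i=4 'd': node 2→3
i=5 'b': node 3→4
i=6 'a': node 4→5
i=7 'e': node 5→6  emit P1@[2:7]
i=8 'e': node 6→0 ·f
i=9 'd': node 0→1
i=10 'a': node 1→2  emit P0@[9:10]
i=11 'e': node 2→0 ·f
i=12 'd': node 0→1
i=13 'a': node 1→2  emit P0@[12:13]
i=14 'd': node 2→3
i=15 'd': node 3→1 ·f
i=16 'a': node 1→2  emit P0@[15:16]
i=17 'd': node 2→3
i=18 'b': node 3→4
i=19 'a': node 4→5
i=20 'e': node 5→6  emit P1@[15:20]
i=21 'd': node 6→1 ·f
i=22 'a': node 1→2  emit P0@[21:22]
i=23 'b': node 2→0 ·f
i=24 'd': node 0→1
i=25 'a': node 1→2  emit P0@[24:25]
i=26 'd': node 2→3
i=27 'b': node 3→4
i=28 'a': node 4→5
i=29 'e': node 5→6  emit P1@[24:29]
i=30 'd': node 6→1 ·f
i=31 'a': node 1→2  emit P0@[30:31]
i=32 'd': node 2→3
i=33 'b': node 3→4
i=34 'a': node 4→5
i=35 'e': node 5→6  emit P1@[30:35]
i=36 'd': node 6→1 ·f
i=37 'a': node 1→2  emit P0@[36:37]
i=38 'c': node 2→0 ·f
i=39 'e': node 0→0
i=40 'd': node 0→1
i=41 'a': node 1→2  emit P0@[40:41]
i=42 'e': node 2→0 ·f
i=43 'd': node 0→1
i=44 'a': node 1→2  emit P0@[43:44]
i=45 'd': node 2→3
i=46 'b': node 3→4
i=47 'a': node 4→5
i=48 'e': node 5→6  emit P1@[43:48]
i=49 'd': node 6→1 ·f
i=50 'a': node 1→2  emit P0@[49:50]
i=51 'd': node 2→3
i=52 'b': node 3→4
i=53 'a': node 4→5
i=54 'e': node 5→6  emit P1@[49:54]
i=55 'b': node 6→0 ·f
i=56 'a': node 0→0
i=57 'a': node 0→0
i=58 'd': node 0→1
i=59 'd': node 1→1 ·f
i=60 'a': node 1→2  emit P0@[59:60]
i=61 'd': node 2→3
i=62 'b': node 3→4
i=63 'a': node 4→5
i=64 'e': node 5→6  emit P1@[59:64]
i=65 'a': node 6→0 ·f
i=66 'd': node 0→1
i=67 'a': node 1→2  emit P0@[66:67]
i=68 'd': node 2→3
i=69 'd': node 3→1 ·f
i=70 'b': node 1→0 ·f
i=71 'd': node 0→1
i=72 'a': node 1→2  emit P0@[71:72]
i=73 'd': node 2→3
i=74 'b': node 3→4
i=75 'a': node 4→5

All matches (sorted): [[3,0],[7,1],[10,0],[13,0],[16,0],[20,1],[22,0],[25,0],[29,1],[31,0],[35,1],[37,0],[41,0],[44,0],[48,1],[50,0],[54,1],[60,0],[64,1],[67,0],[72,0]]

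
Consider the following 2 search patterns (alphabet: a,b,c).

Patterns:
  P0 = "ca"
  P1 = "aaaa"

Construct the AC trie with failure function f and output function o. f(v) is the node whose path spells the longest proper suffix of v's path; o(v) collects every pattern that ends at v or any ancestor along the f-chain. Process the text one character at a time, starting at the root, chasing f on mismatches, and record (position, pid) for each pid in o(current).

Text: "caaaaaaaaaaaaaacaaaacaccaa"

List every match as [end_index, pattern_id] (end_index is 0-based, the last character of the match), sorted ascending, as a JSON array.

Build automaton:
Trie (insert patterns):
  0='ε' goto a→3 c→1
  1='c' goto a→2
  2='ca' goto ·  ←P0
  3='a' goto a→4
  4='aa' goto a→5
  5='aaa' goto a→6
  6='aaaa' goto ·  ←P1

Failure links (BFS by depth):
  fail(1) 'c': from fail(0)=0 chase 'c': 0 ⇒ 0;  out=∅∪out(0)=∅
  fail(3) 'a': from fail(0)=0 chase 'a': 0 ⇒ 0;  out=∅∪out(0)=∅
  fail(2) 'ca': from fail(1)=0 chase 'a': 0 ⇒ 3;  out={0}∪out(3)={0}
  fail(4) 'aa': from fail(3)=0 chase 'a': 0 ⇒ 3;  out=∅∪out(3)=∅
  fail(5) 'aaa': from fail(4)=3 chase 'a': 3 ⇒ 4;  out=∅∪out(4)=∅
  fail(6) 'aaaa': from fail(5)=4 chase 'a': 4 ⇒ 5;  out={1}∪out(5)={1}

Scan:
pos 0 'c': at 1
pos 1 'a': at 2  emit P0@[0:1]
pos 2 'a': at 4 (fail-walked)
pos 3 'a': at 5
pos 4 'a': at 6  emit P1@[1:4]
pos 5 'a': at 6 (fail-walked)  emit P1@[2:5]
pos 6 'a': at 6 (fail-walked)  emit P1@[3:6]
pos 7 'a': at 6 (fail-walked)  emit P1@[4:7]
pos 8 'a': at 6 (fail-walked)  emit P1@[5:8]
pos 9 'a': at 6 (fail-walked)  emit P1@[6:9]
pos 10 'a': at 6 (fail-walked)  emit P1@[7:10]
pos 11 'a': at 6 (fail-walked)  emit P1@[8:11]
pos 12 'a': at 6 (fail-walked)  emit P1@[9:12]
pos 13 'a': at 6 (fail-walked)  emit P1@[10:13]
pos 14 'a': at 6 (fail-walked)  emit P1@[11:14]
pos 15 'c': at 1 (fail-walked)
pos 16 'a': at 2  emit P0@[15:16]
pos 17 'a': at 4 (fail-walked)
pos 18 'a': at 5
pos 19 'a': at 6  emit P1@[16:19]
pos 20 'c': at 1 (fail-walked)
pos 21 'a': at 2  emit P0@[20:21]
pos 22 'c': at 1 (fail-walked)
pos 23 'c': at 1 (fail-walked)
pos 24 'a': at 2  emit P0@[23:24]
pos 25 'a': at 4 (fail-walked)

Matches: [[1,0],[4,1],[5,1],[6,1],[7,1],[8,1],[9,1],[10,1],[11,1],[12,1],[13,1],[14,1],[16,0],[19,1],[21,0],[24,0]]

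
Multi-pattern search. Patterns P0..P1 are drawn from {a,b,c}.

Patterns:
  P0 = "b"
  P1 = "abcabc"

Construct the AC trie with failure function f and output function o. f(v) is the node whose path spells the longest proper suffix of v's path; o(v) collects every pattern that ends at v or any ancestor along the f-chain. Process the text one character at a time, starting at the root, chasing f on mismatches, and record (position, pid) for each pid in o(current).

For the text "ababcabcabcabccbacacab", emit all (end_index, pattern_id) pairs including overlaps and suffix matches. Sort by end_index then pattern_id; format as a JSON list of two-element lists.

Construct AC machine:
Trie nodes:
  0='ε' goto a→2 b→1
  1='b' goto ·  [P0 ends]
  2='a' goto b→3
  3='ab' goto c→4
  4='abc' goto a→5
  5='abca' goto b→6
  6='abcab' goto c→7
  7='abcabc' goto ·  [P1 ends]

BFS fail/out derivation:
  n1('b'): parent n0 fail=0; on 'b' 0 → fail=0;  out {0}∪∅={0}
  n2('a'): parent n0 fail=0; on 'a' 0 → fail=0;  out ∅∪∅=∅
  n3('ab'): parent n2 fail=0; on 'b' 0 → fail=1;  out ∅∪{0}={0}
  n4('abc'): parent n3 fail=1; on 'c' 1→0 → fail=0;  out ∅∪∅=∅
  n5('abca'): parent n4 fail=0; on 'a' 0 → fail=2;  out ∅∪∅=∅
  n6('abcab'): parent n5 fail=2; on 'b' 2 → fail=3;  out ∅∪{0}={0}
  n7('abcabc'): parent n6 fail=3; on 'c' 3 → fail=4;  out {1}∪∅={1}

Text stream:
i=0 'a': node 0→2
i=1 'b': node 2→3  ** P0@[1:1]
i=2 'a': node 3→2 (fail-walked)
i=3 'b': node 2→3  ** P0@[3:3]
i=4 'c': node 3→4
i=5 'a': node 4→5
i=6 'b': node 5→6  ** P0@[6:6]
i=7 'c': node 6→7  ** P1@[2:7]
i=8 'a': node 7→5 (fail-walked)
i=9 'b': node 5→6  ** P0@[9:9]
i=10 'c': node 6→7  ** P1@[5:10]
i=11 'a': node 7→5 (fail-walked)
i=12 'b': node 5→6  ** P0@[12:12]
i=13 'c': node 6→7  ** P1@[8:13]
i=14 'c': node 7→0 (fail-walked)
i=15 'b': node 0→1  ** P0@[15:15]
i=16 'a': node 1→2 (fail-walked)
i=17 'c': node 2→0 (fail-walked)
i=18 'a': node 0→2
i=19 'c': node 2→0 (fail-walked)
i=20 'a': node 0→2
i=21 'b': node 2→3  ** P0@[21:21]

Result: [[1,0],[3,0],[6,0],[7,1],[9,0],[10,1],[12,0],[13,1],[15,0],[21,0]]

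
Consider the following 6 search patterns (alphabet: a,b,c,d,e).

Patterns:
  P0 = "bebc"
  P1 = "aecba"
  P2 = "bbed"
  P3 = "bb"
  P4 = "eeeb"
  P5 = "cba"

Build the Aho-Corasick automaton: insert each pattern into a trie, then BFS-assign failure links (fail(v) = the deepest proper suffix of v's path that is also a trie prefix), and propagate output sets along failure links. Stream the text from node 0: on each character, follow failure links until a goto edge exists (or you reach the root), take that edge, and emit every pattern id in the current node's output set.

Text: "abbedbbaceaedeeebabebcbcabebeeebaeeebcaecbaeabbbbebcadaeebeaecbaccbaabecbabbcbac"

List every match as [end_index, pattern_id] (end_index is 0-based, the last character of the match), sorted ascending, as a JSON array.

Build:
Trie (insert patterns):
  0='ε' goto a→5 b→1 c→17 e→13
  1='b' goto b→10 e→2
  2='be' goto b→3
  3='beb' goto c→4
  4='bebc' goto ·  [P0 ends]
  5='a' goto e→6
  6='ae' goto c→7
  7='aec' goto b→8
  8='aecb' goto a→9
  9='aecba' goto ·  [P1 ends]
  10='bb' goto e→11  [P3 ends]
  11='bbe' goto d→12
  12='bbed' goto ·  [P2 ends]
  13='e' goto e→14
  14='ee' goto e→15
  15='eee' goto b→16
  16='eeeb' goto ·  [P4 ends]
  17='c' goto b→18
  18='cb' goto a→19
  19='cba' goto ·  [P5 ends]

BFS fail/out derivation:
  fail(1) 'b': from fail(0)=0 chase 'b': 0 ⇒ 0;  out=∅∪out(0)=∅
  fail(5) 'a': from fail(0)=0 chase 'a': 0 ⇒ 0;  out=∅∪out(0)=∅
  fail(13) 'e': from fail(0)=0 chase 'e': 0 ⇒ 0;  out=∅∪out(0)=∅
  fail(17) 'c': from fail(0)=0 chase 'c': 0 ⇒ 0;  out=∅∪out(0)=∅
  fail(2) 'be': from fail(1)=0 chase 'e': 0 ⇒ 13;  out=∅∪out(13)=∅
  fail(6) 'ae': from fail(5)=0 chase 'e': 0 ⇒ 13;  out=∅∪out(13)=∅
  fail(10) 'bb': from fail(1)=0 chase 'b': 0 ⇒ 1;  out={3}∪out(1)={3}
  fail(14) 'ee': from fail(13)=0 chase 'e': 0 ⇒ 13;  out=∅∪out(13)=∅
  fail(18) 'cb': from fail(17)=0 chase 'b': 0 ⇒ 1;  out=∅∪out(1)=∅
  fail(3) 'beb': from fail(2)=13 chase 'b': 13→0 ⇒ 1;  out=∅∪out(1)=∅
  fail(7) 'aec': from fail(6)=13 chase 'c': 13→0 ⇒ 17;  out=∅∪out(17)=∅
  fail(11) 'bbe': from fail(10)=1 chase 'e': 1 ⇒ 2;  out=∅∪out(2)=∅
  fail(15) 'eee': from fail(14)=13 chase 'e': 13 ⇒ 14;  out=∅∪out(14)=∅
  fail(19) 'cba': from fail(18)=1 chase 'a': 1→0 ⇒ 5;  out={5}∪out(5)={5}
  fail(4) 'bebc': from fail(3)=1 chase 'c': 1→0 ⇒ 17;  out={0}∪out(17)={0}
  fail(8) 'aecb': from fail(7)=17 chase 'b': 17 ⇒ 18;  out=∅∪out(18)=∅
  fail(12) 'bbed': from fail(11)=2 chase 'd': 2→13→0 ⇒ 0;  out={2}∪out(0)={2}
  fail(16) 'eeeb': from fail(15)=14 chase 'b': 14→13→0 ⇒ 1;  out={4}∪out(1)={4}
  fail(9) 'aecba': from fail(8)=18 chase 'a': 18 ⇒ 19;  out={1}∪out(19)={1,5}

Scan:
i=0 'a': node 0→5
i=1 'b': node 5→1 (via fail)
i=2 'b': node 1→10  ** P3@[1:2]
i=3 'e': node 10→11
i=4 'd': node 11→12  ** P2@[1:4]
i=5 'b': node 12→1 (via fail)
i=6 'b': node 1→10  ** P3@[5:6]
i=7 'a': node 10→5 (via fail)
i=8 'c': node 5→17 (via fail)
i=9 'e': node 17→13 (via fail)
i=10 'a': node 13→5 (via fail)
i=11 'e': node 5→6
i=12 'd': node 6→0 (via fail)
i=13 'e': node 0→13
i=14 'e': node 13→14
i=15 'e': node 14→15
i=16 'b': node 15→16  ** P4@[13:16]
i=17 'a': node 16→5 (via fail)
i=18 'b': node 5→1 (via fail)
i=19 'e': node 1→2
i=20 'b': node 2→3
i=21 'c': node 3→4  ** P0@[18:21]
i=22 'b': node 4→18 (via fail)
i=23 'c': node 18→17 (via fail)
i=24 'a': node 17→5 (via fail)
i=25 'b': node 5→1 (via fail)
i=26 'e': node 1→2
i=27 'b': node 2→3
i=28 'e': node 3→2 (via fail)
i=29 'e': node 2→14 (via fail)
i=30 'e': node 14→15
i=31 'b': node 15→16  ** P4@[28:31]
i=32 'a': node 16→5 (via fail)
i=33 'e': node 5→6
i=34 'e': node 6→14 (via fail)
i=35 'e': node 14→15
i=36 'b': node 15→16  ** P4@[33:36]
i=37 'c': node 16→17 (via fail)
i=38 'a': node 17→5 (via fail)
i=39 'e': node 5→6
i=40 'c': node 6→7
i=41 'b': node 7→8
i=42 'a': node 8→9  ** P1@[38:42],P5@[40:42]
i=43 'e': node 9→6 (via fail)
i=44 'a': node 6→5 (via fail)
i=45 'b': node 5→1 (via fail)
i=46 'b': node 1→10  ** P3@[45:46]
i=47 'b': node 10→10 (via fail)  ** P3@[46:47]
i=48 'b': node 10→10 (via fail)  ** P3@[47:48]
i=49 'e': node 10→11
i=50 'b': node 11→3 (via fail)
i=51 'c': node 3→4  ** P0@[48:51]
i=52 'a': node 4→5 (via fail)
i=53 'd': node 5→0 (via fail)
i=54 'a': node 0→5
i=55 'e': node 5→6
i=56 'e': node 6→14 (via fail)
i=57 'b': node 14→1 (via fail)
i=58 'e': node 1→2
i=59 'a': node 2→5 (via fail)
i=60 'e': node 5→6
i=61 'c': node 6→7
i=62 'b': node 7→8
i=63 'a': node 8→9  ** P1@[59:63],P5@[61:63]
i=64 'c': node 9→17 (via fail)
i=65 'c': node 17→17 (via fail)
i=66 'b': node 17→18
i=67 'a': node 18→19  ** P5@[65:67]
i=68 'a': node 19→5 (via fail)
i=69 'b': node 5→1 (via fail)
i=70 'e': node 1→2
i=71 'c': node 2→17 (via fail)
i=72 'b': node 17→18
i=73 'a': node 18→19  ** P5@[71:73]
i=74 'b': node 19→1 (via fail)
i=75 'b': node 1→10  ** P3@[74:75]
i=76 'c': node 10→17 (via fail)
i=77 'b': node 17→18
i=78 'a': node 18→19  ** P5@[76:78]
i=79 'c': node 19→17 (via fail)

Result: [[2,3],[4,2],[6,3],[16,4],[21,0],[31,4],[36,4],[42,1],[42,5],[46,3],[47,3],[48,3],[51,0],[63,1],[63,5],[67,5],[73,5],[75,3],[78,5]]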